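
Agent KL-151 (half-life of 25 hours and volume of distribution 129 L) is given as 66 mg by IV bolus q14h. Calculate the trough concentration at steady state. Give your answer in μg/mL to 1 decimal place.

1.1 μg/mL

Over one 14-h interval, 14/25 ≈ 0.56 half-lives elapse, leaving f ≈ 0.6783 of each dose.
Each bolus raises the concentration by D/Vd = 66/129 ≈ 0.512 μg/mL.
Steady-state trough Cmin,ss = C₀·f/(1−f) ≈ 0.512 × 0.6783/0.3217 ≈ 1.080 μg/mL.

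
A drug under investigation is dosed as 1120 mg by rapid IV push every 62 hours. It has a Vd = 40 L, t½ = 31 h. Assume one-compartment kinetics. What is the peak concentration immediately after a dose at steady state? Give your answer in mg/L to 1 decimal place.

τ = 62 h = 2 half-lives, so f = (1/2)^2 = 0.25.
Accumulation ratio R = 1/(1 − f) = 1/0.75 = 4/3.
Single-dose peak C₀ = D/Vd = 1120/40 = 28 mg/L.
Steady-state peak Cmax,ss = C₀·R = 28 × 4/3 ≈ 37.333 mg/L.

37.3 mg/L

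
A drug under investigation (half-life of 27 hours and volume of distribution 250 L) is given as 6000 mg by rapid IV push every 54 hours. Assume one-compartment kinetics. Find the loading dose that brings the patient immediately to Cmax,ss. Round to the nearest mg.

f = (1/2)^(54/27) ≈ 0.250000; accumulation ratio R = 1/(1−f) ≈ 1.33333.
Loading dose to hit Cmax,ss on first dose: D_load = D_maint·R ≈ 6000 × 1.33333 ≈ 7999.98 mg.

8000 mg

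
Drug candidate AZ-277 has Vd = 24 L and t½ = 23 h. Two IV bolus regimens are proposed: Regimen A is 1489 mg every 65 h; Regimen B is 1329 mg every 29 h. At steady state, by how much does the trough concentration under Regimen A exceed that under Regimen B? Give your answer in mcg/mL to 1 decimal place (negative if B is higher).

Regimen A: f = (1/2)^(65/23) ≈ 0.1410; Cmin,ss = (1489/24)·f/(1−f) ≈ 10.184 mcg/mL.
Regimen B: f = (1/2)^(29/23) ≈ 0.4173; Cmin,ss = (1329/24)·f/(1−f) ≈ 39.657 mcg/mL.
Difference ≈ 10.184 − 39.657 ≈ -29.473 mcg/mL.

-29.5 mcg/mL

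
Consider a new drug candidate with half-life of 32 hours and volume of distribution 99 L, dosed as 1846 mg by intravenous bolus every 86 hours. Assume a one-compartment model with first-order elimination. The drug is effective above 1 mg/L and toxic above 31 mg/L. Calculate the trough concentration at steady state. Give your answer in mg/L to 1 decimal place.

3.4 mg/L

Over one 86-h interval, 86/32 ≈ 2.6875 half-lives elapse, leaving f ≈ 0.1552 of each dose.
Single-dose peak C₀ = D/Vd = 1846/99 ≈ 18.646 mg/L.
Steady-state trough Cmin,ss = C₀·f/(1−f) ≈ 18.646 × 0.1552/0.8448 ≈ 3.425 mg/L.
Trough 3.4 mg/L vs MEC 1 mg/L: adequate.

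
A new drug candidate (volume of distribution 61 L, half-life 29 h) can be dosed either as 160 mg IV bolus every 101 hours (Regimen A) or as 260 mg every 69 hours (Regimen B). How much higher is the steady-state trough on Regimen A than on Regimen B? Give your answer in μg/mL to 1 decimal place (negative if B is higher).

-0.8 μg/mL

Regimen A: f = (1/2)^(101/29) ≈ 0.0895; Cmin,ss = (160/61)·f/(1−f) ≈ 0.258 μg/mL.
Regimen B: f = (1/2)^(69/29) ≈ 0.1922; Cmin,ss = (260/61)·f/(1−f) ≈ 1.014 μg/mL.
Difference ≈ 0.258 − 1.014 ≈ -0.756 μg/mL.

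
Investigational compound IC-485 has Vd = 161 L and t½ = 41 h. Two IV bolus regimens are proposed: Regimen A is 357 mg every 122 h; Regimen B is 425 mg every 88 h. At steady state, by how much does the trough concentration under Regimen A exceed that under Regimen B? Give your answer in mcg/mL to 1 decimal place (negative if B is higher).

Regimen A: f = (1/2)^(122/41) ≈ 0.1271; Cmin,ss = (357/161)·f/(1−f) ≈ 0.323 mcg/mL.
Regimen B: f = (1/2)^(88/41) ≈ 0.2259; Cmin,ss = (425/161)·f/(1−f) ≈ 0.770 mcg/mL.
Difference ≈ 0.323 − 0.770 ≈ -0.447 mcg/mL.

-0.4 mcg/mL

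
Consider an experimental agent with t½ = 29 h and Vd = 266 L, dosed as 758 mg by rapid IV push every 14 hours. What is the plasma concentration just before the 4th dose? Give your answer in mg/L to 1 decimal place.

4.5 mg/L

f = (1/2)^(τ/t½) = (1/2)^(14/29) ≈ 0.7156.
C₀ = D/Vd = 758/266 ≈ 2.850 mg/L.
Before the 4th dose, 3 doses have been given. Superposition: Cmin = C₀·(f + f² + … + f^3).
≈ 2.850 × (0.7156 + 0.5121 + 0.3664) ≈ 2.850 × 1.5941 ≈ 4.543 mg/L.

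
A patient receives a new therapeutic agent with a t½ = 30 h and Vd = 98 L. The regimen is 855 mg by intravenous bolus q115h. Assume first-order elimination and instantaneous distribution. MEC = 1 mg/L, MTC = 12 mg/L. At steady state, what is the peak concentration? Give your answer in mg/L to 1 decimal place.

9.4 mg/L

k = ln2/t½ = ln2/30 ≈ 0.023105 h⁻¹; fraction remaining f = e^(−kτ) = e^(−0.023105×115) ≈ 0.0702.
At steady state, accumulation factor R = 1/(1 − e^(−kτ)) ≈ 1.0755.
Single-dose peak C₀ = D/Vd = 855/98 ≈ 8.724 mg/L.
Steady-state peak Cmax,ss = C₀·R ≈ 8.724 × 1.0755 ≈ 9.383 mg/L.
Peak 9.4 mg/L vs MTC 12 mg/L: below toxic threshold.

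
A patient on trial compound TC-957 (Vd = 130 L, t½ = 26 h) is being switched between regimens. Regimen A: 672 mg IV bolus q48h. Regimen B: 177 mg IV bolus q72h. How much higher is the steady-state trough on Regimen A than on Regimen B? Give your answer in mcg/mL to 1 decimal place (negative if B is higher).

Regimen A: f = (1/2)^(48/26) ≈ 0.2781; Cmin,ss = (672/130)·f/(1−f) ≈ 1.991 mcg/mL.
Regimen B: f = (1/2)^(72/26) ≈ 0.1467; Cmin,ss = (177/130)·f/(1−f) ≈ 0.234 mcg/mL.
Difference ≈ 1.991 − 0.234 ≈ 1.757 mcg/mL.

1.8 mcg/mL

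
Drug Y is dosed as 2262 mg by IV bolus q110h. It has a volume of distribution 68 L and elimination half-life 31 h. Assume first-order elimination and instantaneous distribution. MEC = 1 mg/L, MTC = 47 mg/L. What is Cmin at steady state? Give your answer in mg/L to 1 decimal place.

3.1 mg/L

k = ln2/t½ = ln2/31 ≈ 0.022360 h⁻¹; fraction remaining f = e^(−kτ) = e^(−0.022360×110) ≈ 0.0855.
Single-dose peak C₀ = D/Vd = 2262/68 ≈ 33.265 mg/L.
Steady-state trough Cmin,ss = C₀·f/(1−f) ≈ 33.265 × 0.0855/0.9145 ≈ 3.110 mg/L.
Trough 3.1 mg/L vs MEC 1 mg/L: adequate.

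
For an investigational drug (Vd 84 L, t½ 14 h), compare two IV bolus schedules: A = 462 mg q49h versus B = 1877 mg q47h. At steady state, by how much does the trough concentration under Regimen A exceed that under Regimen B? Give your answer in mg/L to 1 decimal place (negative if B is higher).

-1.9 mg/L

Regimen A: f = (1/2)^(49/14) ≈ 0.0884; Cmin,ss = (462/84)·f/(1−f) ≈ 0.533 mg/L.
Regimen B: f = (1/2)^(47/14) ≈ 0.0976; Cmin,ss = (1877/84)·f/(1−f) ≈ 2.417 mg/L.
Difference ≈ 0.533 − 2.417 ≈ -1.884 mg/L.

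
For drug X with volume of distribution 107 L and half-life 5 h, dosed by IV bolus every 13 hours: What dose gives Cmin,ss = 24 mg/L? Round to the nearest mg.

τ/t½ = 13/5 ≈ 2.6, so f = (1/2)^(13/5) ≈ 0.164938.
Cmin,ss = (D/Vd)·f/(1−f), so D = Cmin,ss·Vd·(1−f)/f.
D = 24 × 107 × (1−f)/f ≈ 24 × 107 × 5.06288 ≈ 13001.48 mg.

13001 mg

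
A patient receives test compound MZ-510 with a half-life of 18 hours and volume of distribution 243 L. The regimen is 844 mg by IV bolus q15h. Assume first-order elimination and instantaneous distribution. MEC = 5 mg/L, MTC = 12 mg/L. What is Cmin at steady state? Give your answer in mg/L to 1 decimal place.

k = ln2/t½ = ln2/18 ≈ 0.038508 h⁻¹; fraction remaining f = e^(−kτ) = e^(−0.038508×15) ≈ 0.5612.
At steady state, accumulation factor R = 1/(1 − e^(−kτ)) ≈ 2.2789.
Single-dose peak C₀ = D/Vd = 844/243 ≈ 3.473 mg/L.
Steady-state peak Cmax,ss = C₀·R ≈ 3.473 × 2.2789 ≈ 7.915 mg/L.
One interval later, Cmin,ss = Cmax,ss·e^(−kτ) ≈ 7.915 × 0.5612 ≈ 4.442 mg/L.
Trough 4.4 mg/L vs MEC 5 mg/L: subtherapeutic.

4.4 mg/L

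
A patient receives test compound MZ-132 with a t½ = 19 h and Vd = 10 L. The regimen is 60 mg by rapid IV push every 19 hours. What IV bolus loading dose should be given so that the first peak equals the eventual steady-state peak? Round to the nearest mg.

f = (1/2)^(19/19) ≈ 0.500000; accumulation ratio R = 1/(1−f) ≈ 2.00000.
Loading dose to hit Cmax,ss on first dose: D_load = D_maint·R ≈ 60 × 2.00000 ≈ 120.00 mg.

120 mg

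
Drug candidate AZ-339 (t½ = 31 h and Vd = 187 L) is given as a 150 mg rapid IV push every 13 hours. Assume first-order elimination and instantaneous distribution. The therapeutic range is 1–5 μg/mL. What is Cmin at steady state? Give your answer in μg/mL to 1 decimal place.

Over one 13-h interval, 13/31 ≈ 0.41935 half-lives elapse, leaving f ≈ 0.7478 of each dose.
Each bolus raises the concentration by D/Vd = 150/187 ≈ 0.802 μg/mL.
Steady-state trough Cmin,ss = C₀·f/(1−f) ≈ 0.802 × 0.7478/0.2522 ≈ 2.378 μg/mL.
Trough 2.4 μg/mL vs MEC 1 μg/mL: adequate.

2.4 μg/mL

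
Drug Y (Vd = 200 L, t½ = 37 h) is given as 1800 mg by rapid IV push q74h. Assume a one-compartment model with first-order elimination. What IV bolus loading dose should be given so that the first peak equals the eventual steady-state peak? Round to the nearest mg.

f = (1/2)^(74/37) ≈ 0.250000; accumulation ratio R = 1/(1−f) ≈ 1.33333.
Loading dose to hit Cmax,ss on first dose: D_load = D_maint·R ≈ 1800 × 1.33333 ≈ 2399.99 mg.

2400 mg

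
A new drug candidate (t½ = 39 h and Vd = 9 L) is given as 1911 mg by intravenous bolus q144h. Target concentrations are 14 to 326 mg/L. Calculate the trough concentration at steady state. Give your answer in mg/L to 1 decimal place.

k = ln2/t½ = ln2/39 ≈ 0.017773 h⁻¹; fraction remaining f = e^(−kτ) = e^(−0.017773×144) ≈ 0.0774.
Each bolus raises the concentration by D/Vd = 1911/9 ≈ 212.333 mg/L.
Steady-state trough Cmin,ss = C₀·f/(1−f) ≈ 212.333 × 0.0774/0.9226 ≈ 17.813 mg/L.
Trough 17.8 mg/L vs MEC 14 mg/L: adequate.

17.8 mg/L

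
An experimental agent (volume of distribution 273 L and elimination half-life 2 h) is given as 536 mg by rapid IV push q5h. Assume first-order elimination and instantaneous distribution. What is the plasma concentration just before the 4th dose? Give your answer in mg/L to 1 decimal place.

0.4 mg/L

f = (1/2)^(τ/t½) = (1/2)^(5/2) ≈ 0.1768.
C₀ = D/Vd = 536/273 ≈ 1.963 mg/L.
Before the 4th dose, 3 doses have been given. Superposition: Cmin = C₀·(f + f² + … + f^3).
≈ 1.963 × (0.1768 + 0.0313 + 0.0055) ≈ 1.963 × 0.2136 ≈ 0.419 mg/L.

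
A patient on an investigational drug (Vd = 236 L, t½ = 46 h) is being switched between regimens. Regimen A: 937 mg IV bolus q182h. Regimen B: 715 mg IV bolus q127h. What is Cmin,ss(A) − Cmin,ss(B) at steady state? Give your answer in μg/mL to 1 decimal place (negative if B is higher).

-0.3 μg/mL

Regimen A: f = (1/2)^(182/46) ≈ 0.0644; Cmin,ss = (937/236)·f/(1−f) ≈ 0.273 μg/mL.
Regimen B: f = (1/2)^(127/46) ≈ 0.1475; Cmin,ss = (715/236)·f/(1−f) ≈ 0.524 μg/mL.
Difference ≈ 0.273 − 0.524 ≈ -0.251 μg/mL.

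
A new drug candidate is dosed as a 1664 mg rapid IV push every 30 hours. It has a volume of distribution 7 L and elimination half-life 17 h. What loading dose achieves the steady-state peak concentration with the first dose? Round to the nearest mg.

f = (1/2)^(30/17) ≈ 0.294287; accumulation ratio R = 1/(1−f) ≈ 1.41701.
Loading dose to hit Cmax,ss on first dose: D_load = D_maint·R ≈ 1664 × 1.41701 ≈ 2357.90 mg.

2358 mg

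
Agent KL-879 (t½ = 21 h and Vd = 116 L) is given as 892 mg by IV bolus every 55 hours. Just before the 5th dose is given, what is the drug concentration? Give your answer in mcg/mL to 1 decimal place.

f = (1/2)^(τ/t½) = (1/2)^(55/21) ≈ 0.1628.
C₀ = D/Vd = 892/116 ≈ 7.690 mcg/mL.
Before the 5th dose, 4 doses have been given. Superposition: Cmin = C₀·(f + f² + … + f^4).
≈ 7.690 × (0.1628 + 0.0265 + 0.0043 + 0.0007) ≈ 7.690 × 0.1943 ≈ 1.494 mcg/mL.

1.5 mcg/mL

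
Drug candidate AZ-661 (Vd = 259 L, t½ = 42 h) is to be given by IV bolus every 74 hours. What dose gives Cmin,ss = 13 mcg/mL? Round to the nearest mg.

8052 mg

τ/t½ = 74/42 ≈ 1.7619, so f = (1/2)^(74/42) ≈ 0.294859.
Cmin,ss = (D/Vd)·f/(1−f), so D = Cmin,ss·Vd·(1−f)/f.
D = 13 × 259 × (1−f)/f ≈ 13 × 259 × 2.39145 ≈ 8052.01 mg.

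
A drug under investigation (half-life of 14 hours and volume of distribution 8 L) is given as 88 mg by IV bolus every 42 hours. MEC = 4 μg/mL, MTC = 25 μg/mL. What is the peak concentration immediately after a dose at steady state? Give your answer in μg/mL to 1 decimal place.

The dosing interval is 3 half-lives, so f = 2^(−3) = 0.125.
Accumulation ratio R = 1/(1 − f) = 1/0.875 = 8/7.
Single-dose peak C₀ = D/Vd = 88/8 = 11 μg/mL.
Steady-state peak Cmax,ss = C₀·R = 11 × 8/7 ≈ 12.571 μg/mL.
Peak 12.6 μg/mL vs MTC 25 μg/mL: below toxic threshold.

12.6 μg/mL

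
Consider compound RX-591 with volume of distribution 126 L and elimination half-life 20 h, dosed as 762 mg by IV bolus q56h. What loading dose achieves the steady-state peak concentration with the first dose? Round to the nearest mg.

f = (1/2)^(56/20) ≈ 0.143587; accumulation ratio R = 1/(1−f) ≈ 1.16766.
Loading dose to hit Cmax,ss on first dose: D_load = D_maint·R ≈ 762 × 1.16766 ≈ 889.76 mg.

890 mg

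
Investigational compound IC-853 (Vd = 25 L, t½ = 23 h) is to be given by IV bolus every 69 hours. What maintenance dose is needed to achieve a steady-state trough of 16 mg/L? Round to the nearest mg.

2800 mg

τ/t½ = 69/23 ≈ 3, so f = (1/2)^(69/23) ≈ 0.125000.
Cmin,ss = (D/Vd)·f/(1−f), so D = Cmin,ss·Vd·(1−f)/f.
D = 16 × 25 × (1−f)/f ≈ 16 × 25 × 7.00000 ≈ 2800.00 mg.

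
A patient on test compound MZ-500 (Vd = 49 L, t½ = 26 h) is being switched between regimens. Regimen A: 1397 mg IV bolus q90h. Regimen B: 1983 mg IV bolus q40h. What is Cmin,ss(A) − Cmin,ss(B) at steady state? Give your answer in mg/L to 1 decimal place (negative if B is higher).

Regimen A: f = (1/2)^(90/26) ≈ 0.0908; Cmin,ss = (1397/49)·f/(1−f) ≈ 2.847 mg/L.
Regimen B: f = (1/2)^(40/26) ≈ 0.3443; Cmin,ss = (1983/49)·f/(1−f) ≈ 21.250 mg/L.
Difference ≈ 2.847 − 21.250 ≈ -18.403 mg/L.

-18.4 mg/L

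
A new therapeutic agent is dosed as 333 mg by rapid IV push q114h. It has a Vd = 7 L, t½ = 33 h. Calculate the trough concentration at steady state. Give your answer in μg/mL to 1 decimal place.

τ/t½ = 114/33 ≈ 3.4545, so fraction remaining f = (1/2)^(114/33) ≈ 0.0912.
Accumulation ratio R = 1/(1 − f) ≈ 1/0.9088 ≈ 1.1004.
Single-dose peak C₀ = D/Vd = 333/7 ≈ 47.571 μg/mL.
Steady-state peak Cmax,ss = C₀·R ≈ 47.571 × 1.1004 ≈ 52.347 μg/mL.
Steady-state trough Cmin,ss = Cmax,ss·f ≈ 52.347 × 0.0912 ≈ 4.774 μg/mL.

4.8 μg/mL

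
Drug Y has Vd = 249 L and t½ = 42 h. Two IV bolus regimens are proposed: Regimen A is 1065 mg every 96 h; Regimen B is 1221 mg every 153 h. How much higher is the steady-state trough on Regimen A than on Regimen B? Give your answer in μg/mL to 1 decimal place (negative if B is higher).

0.7 μg/mL

Regimen A: f = (1/2)^(96/42) ≈ 0.2051; Cmin,ss = (1065/249)·f/(1−f) ≈ 1.104 μg/mL.
Regimen B: f = (1/2)^(153/42) ≈ 0.0801; Cmin,ss = (1221/249)·f/(1−f) ≈ 0.427 μg/mL.
Difference ≈ 1.104 − 0.427 ≈ 0.677 μg/mL.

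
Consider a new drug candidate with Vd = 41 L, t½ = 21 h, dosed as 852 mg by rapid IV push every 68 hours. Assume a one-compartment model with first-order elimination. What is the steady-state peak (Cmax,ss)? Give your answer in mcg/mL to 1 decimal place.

23.2 mcg/mL

k = ln2/t½ = ln2/21 ≈ 0.033007 h⁻¹; fraction remaining f = e^(−kτ) = e^(−0.033007×68) ≈ 0.1060.
At steady state, accumulation factor R = 1/(1 − e^(−kτ)) ≈ 1.1186.
Each bolus raises the concentration by D/Vd = 852/41 ≈ 20.780 mcg/mL.
Cmax,ss = C₀/(1 − f) ≈ 20.780/0.8940 ≈ 23.244 mcg/mL.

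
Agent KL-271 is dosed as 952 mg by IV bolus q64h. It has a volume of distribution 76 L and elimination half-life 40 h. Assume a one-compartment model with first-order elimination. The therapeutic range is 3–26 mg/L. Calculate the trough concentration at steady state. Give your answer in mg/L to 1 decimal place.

6.2 mg/L

Over one 64-h interval, 64/40 ≈ 1.6 half-lives elapse, leaving f ≈ 0.3299 of each dose.
Single-dose peak C₀ = D/Vd = 952/76 ≈ 12.526 mg/L.
Steady-state trough Cmin,ss = C₀·f/(1−f) ≈ 12.526 × 0.3299/0.6701 ≈ 6.167 mg/L.
Trough 6.2 mg/L vs MEC 3 mg/L: adequate.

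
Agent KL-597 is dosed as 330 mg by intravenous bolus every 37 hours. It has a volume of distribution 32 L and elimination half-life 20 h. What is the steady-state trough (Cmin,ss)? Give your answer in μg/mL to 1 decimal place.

Over one 37-h interval, 37/20 ≈ 1.85 half-lives elapse, leaving f ≈ 0.2774 of each dose.
Accumulation ratio R = 1/(1 − f) ≈ 1/0.7226 ≈ 1.3839.
Single-dose peak C₀ = D/Vd = 330/32 ≈ 10.312 μg/mL.
Cmax,ss = C₀/(1 − f) ≈ 10.312/0.7226 ≈ 14.271 μg/mL.
Steady-state trough Cmin,ss = Cmax,ss·f ≈ 14.271 × 0.2774 ≈ 3.959 μg/mL.

4.0 μg/mL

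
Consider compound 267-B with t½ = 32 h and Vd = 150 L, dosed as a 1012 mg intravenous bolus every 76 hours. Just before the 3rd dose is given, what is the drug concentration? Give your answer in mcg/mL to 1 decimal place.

f = (1/2)^(τ/t½) = (1/2)^(76/32) ≈ 0.1928.
C₀ = D/Vd = 1012/150 ≈ 6.747 mcg/mL.
Before the 3rd dose, 2 doses have been given. Superposition: Cmin = C₀·(f + f²).
≈ 6.747 × (0.1928 + 0.0372) ≈ 6.747 × 0.2300 ≈ 1.552 mcg/mL.

1.6 mcg/mL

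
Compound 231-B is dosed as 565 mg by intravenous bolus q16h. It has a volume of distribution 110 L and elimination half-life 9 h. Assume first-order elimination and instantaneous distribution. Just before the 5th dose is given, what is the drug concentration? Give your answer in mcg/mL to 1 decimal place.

2.1 mcg/mL

f = (1/2)^(τ/t½) = (1/2)^(16/9) ≈ 0.2916.
C₀ = D/Vd = 565/110 ≈ 5.136 mcg/mL.
Before the 5th dose, 4 doses have been given. Superposition: Cmin = C₀·(f + f² + … + f^4).
≈ 5.136 × (0.2916 + 0.0850 + 0.0248 + 0.0072) ≈ 5.136 × 0.4086 ≈ 2.099 mcg/mL.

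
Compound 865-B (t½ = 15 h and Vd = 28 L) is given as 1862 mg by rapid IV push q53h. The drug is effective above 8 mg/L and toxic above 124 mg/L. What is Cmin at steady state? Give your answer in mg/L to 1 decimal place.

Over one 53-h interval, 53/15 ≈ 3.5333 half-lives elapse, leaving f ≈ 0.0864 of each dose.
Single-dose peak C₀ = D/Vd = 1862/28 ≈ 66.500 mg/L.
Steady-state trough Cmin,ss = C₀·f/(1−f) ≈ 66.500 × 0.0864/0.9136 ≈ 6.289 mg/L.
Trough 6.3 mg/L vs MEC 8 mg/L: subtherapeutic.

6.3 mg/L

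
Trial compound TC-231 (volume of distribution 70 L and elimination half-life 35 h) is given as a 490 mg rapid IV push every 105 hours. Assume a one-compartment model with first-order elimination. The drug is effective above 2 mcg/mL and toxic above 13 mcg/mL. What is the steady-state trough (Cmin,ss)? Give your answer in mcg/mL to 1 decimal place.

1.0 mcg/mL

The dosing interval is 3 half-lives, so f = 2^(−3) = 0.125.
Accumulation ratio R = 1/(1 − f) = 1/0.875 = 8/7.
Single-dose peak C₀ = D/Vd = 490/70 = 7 mcg/mL.
Steady-state peak Cmax,ss = C₀·R = 7 × 8/7 ≈ 8.000 mcg/mL.
Steady-state trough Cmin,ss = Cmax,ss·f ≈ 8.000 × 0.125 ≈ 1.000 mcg/mL.
Trough 1.0 mcg/mL vs MEC 2 mcg/mL: subtherapeutic.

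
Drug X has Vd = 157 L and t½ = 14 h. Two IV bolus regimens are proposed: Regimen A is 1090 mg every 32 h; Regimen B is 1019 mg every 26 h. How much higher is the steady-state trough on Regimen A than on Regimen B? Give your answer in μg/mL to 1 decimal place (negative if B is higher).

-0.7 μg/mL

Regimen A: f = (1/2)^(32/14) ≈ 0.2051; Cmin,ss = (1090/157)·f/(1−f) ≈ 1.791 μg/mL.
Regimen B: f = (1/2)^(26/14) ≈ 0.2760; Cmin,ss = (1019/157)·f/(1−f) ≈ 2.474 μg/mL.
Difference ≈ 1.791 − 2.474 ≈ -0.683 μg/mL.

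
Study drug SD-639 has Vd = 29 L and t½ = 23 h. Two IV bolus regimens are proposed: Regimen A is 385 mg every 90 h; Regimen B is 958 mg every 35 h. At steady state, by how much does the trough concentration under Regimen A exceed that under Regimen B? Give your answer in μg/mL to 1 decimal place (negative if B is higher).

-16.7 μg/mL

Regimen A: f = (1/2)^(90/23) ≈ 0.0664; Cmin,ss = (385/29)·f/(1−f) ≈ 0.944 μg/mL.
Regimen B: f = (1/2)^(35/23) ≈ 0.3483; Cmin,ss = (958/29)·f/(1−f) ≈ 17.655 μg/mL.
Difference ≈ 0.944 − 17.655 ≈ -16.711 μg/mL.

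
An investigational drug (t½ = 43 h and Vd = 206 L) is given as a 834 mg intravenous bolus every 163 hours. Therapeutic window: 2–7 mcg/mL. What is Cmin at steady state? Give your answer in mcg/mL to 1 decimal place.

Over one 163-h interval, 163/43 ≈ 3.7907 half-lives elapse, leaving f ≈ 0.0723 of each dose.
At steady state, accumulation factor R = 1/(1 − e^(−kτ)) ≈ 1.0779.
Single-dose peak C₀ = D/Vd = 834/206 ≈ 4.049 mcg/mL.
Steady-state peak Cmax,ss = C₀·R ≈ 4.049 × 1.0779 ≈ 4.364 mcg/mL.
Steady-state trough Cmin,ss = Cmax,ss·f ≈ 4.364 × 0.0723 ≈ 0.316 mcg/mL.
Trough 0.3 mcg/mL vs MEC 2 mcg/mL: subtherapeutic.

0.3 mcg/mL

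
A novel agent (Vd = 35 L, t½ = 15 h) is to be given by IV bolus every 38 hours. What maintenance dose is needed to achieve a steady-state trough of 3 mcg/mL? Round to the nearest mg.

503 mg

τ/t½ = 38/15 ≈ 2.5333, so f = (1/2)^(38/15) ≈ 0.172739.
Cmin,ss = (D/Vd)·f/(1−f), so D = Cmin,ss·Vd·(1−f)/f.
D = 3 × 35 × (1−f)/f ≈ 3 × 35 × 4.78908 ≈ 502.85 mg.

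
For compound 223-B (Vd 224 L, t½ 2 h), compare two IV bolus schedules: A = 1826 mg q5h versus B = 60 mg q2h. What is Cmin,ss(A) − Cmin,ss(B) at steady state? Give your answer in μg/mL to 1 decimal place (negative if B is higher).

Regimen A: f = (1/2)^(5/2) ≈ 0.1768; Cmin,ss = (1826/224)·f/(1−f) ≈ 1.751 μg/mL.
Regimen B: f = (1/2)^(2/2) ≈ 0.5000; Cmin,ss = (60/224)·f/(1−f) ≈ 0.268 μg/mL.
Difference ≈ 1.751 − 0.268 ≈ 1.483 μg/mL.

1.5 μg/mL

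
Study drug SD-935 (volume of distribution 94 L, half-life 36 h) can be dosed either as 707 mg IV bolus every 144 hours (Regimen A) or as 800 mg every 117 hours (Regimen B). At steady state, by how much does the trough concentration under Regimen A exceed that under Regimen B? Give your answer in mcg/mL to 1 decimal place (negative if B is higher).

-0.5 mcg/mL

Regimen A: f = (1/2)^(144/36) ≈ 0.0625; Cmin,ss = (707/94)·f/(1−f) ≈ 0.501 mcg/mL.
Regimen B: f = (1/2)^(117/36) ≈ 0.1051; Cmin,ss = (800/94)·f/(1−f) ≈ 1.000 mcg/mL.
Difference ≈ 0.501 − 1.000 ≈ -0.499 mcg/mL.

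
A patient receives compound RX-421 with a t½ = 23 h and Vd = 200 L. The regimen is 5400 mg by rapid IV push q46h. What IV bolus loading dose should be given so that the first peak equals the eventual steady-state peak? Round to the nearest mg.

7200 mg

f = (1/2)^(46/23) ≈ 0.250000; accumulation ratio R = 1/(1−f) ≈ 1.33333.
Loading dose to hit Cmax,ss on first dose: D_load = D_maint·R ≈ 5400 × 1.33333 ≈ 7199.98 mg.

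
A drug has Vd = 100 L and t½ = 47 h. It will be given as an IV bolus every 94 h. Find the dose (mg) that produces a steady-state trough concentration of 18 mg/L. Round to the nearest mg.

τ/t½ = 94/47 ≈ 2, so f = (1/2)^(94/47) ≈ 0.250000.
Cmin,ss = (D/Vd)·f/(1−f), so D = Cmin,ss·Vd·(1−f)/f.
D = 18 × 100 × (1−f)/f ≈ 18 × 100 × 3.00000 ≈ 5400.00 mg.

5400 mg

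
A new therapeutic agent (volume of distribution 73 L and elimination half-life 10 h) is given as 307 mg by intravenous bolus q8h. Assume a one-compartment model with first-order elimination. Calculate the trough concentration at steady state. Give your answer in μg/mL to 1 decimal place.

Over one 8-h interval, 8/10 ≈ 0.8 half-lives elapse, leaving f ≈ 0.5743 of each dose.
Each bolus raises the concentration by D/Vd = 307/73 ≈ 4.205 μg/mL.
Steady-state trough Cmin,ss = C₀·f/(1−f) ≈ 4.205 × 0.5743/0.4257 ≈ 5.673 μg/mL.

5.7 μg/mL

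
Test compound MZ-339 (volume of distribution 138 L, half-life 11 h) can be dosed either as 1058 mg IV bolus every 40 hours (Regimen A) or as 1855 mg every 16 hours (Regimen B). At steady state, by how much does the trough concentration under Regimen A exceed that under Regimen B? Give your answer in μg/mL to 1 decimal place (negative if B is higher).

Regimen A: f = (1/2)^(40/11) ≈ 0.0804; Cmin,ss = (1058/138)·f/(1−f) ≈ 0.670 μg/mL.
Regimen B: f = (1/2)^(16/11) ≈ 0.3649; Cmin,ss = (1855/138)·f/(1−f) ≈ 7.723 μg/mL.
Difference ≈ 0.670 − 7.723 ≈ -7.053 μg/mL.

-7.1 μg/mL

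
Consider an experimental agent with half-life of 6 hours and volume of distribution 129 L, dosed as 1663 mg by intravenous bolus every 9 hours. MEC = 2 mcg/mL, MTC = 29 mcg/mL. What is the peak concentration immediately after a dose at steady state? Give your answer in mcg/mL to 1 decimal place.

k = ln2/t½ = ln2/6 ≈ 0.115525 h⁻¹; fraction remaining f = e^(−kτ) = e^(−0.115525×9) ≈ 0.3536.
At steady state, accumulation factor R = 1/(1 − e^(−kτ)) ≈ 1.5470.
Single-dose peak C₀ = D/Vd = 1663/129 ≈ 12.891 mcg/mL.
Steady-state peak Cmax,ss = C₀·R ≈ 12.891 × 1.5470 ≈ 19.942 mcg/mL.
Peak 19.9 mcg/mL vs MTC 29 mcg/mL: below toxic threshold.

19.9 mcg/mL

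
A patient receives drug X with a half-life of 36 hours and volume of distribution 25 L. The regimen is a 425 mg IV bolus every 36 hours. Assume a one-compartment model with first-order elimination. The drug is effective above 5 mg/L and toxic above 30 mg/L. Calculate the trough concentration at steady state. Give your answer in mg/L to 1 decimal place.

The dosing interval is 1 half-life, so f = 2^(−1) = 0.5.
Accumulation ratio R = 1/(1 − f) = 1/0.5 = 2/1.
Single-dose peak C₀ = D/Vd = 425/25 = 17 mg/L.
Steady-state peak Cmax,ss = C₀·R = 17 × 2/1 ≈ 34.000 mg/L.
Steady-state trough Cmin,ss = Cmax,ss·f ≈ 34.000 × 0.5 ≈ 17.000 mg/L.
Trough 17.0 mg/L vs MEC 5 mg/L: adequate.

17.0 mg/L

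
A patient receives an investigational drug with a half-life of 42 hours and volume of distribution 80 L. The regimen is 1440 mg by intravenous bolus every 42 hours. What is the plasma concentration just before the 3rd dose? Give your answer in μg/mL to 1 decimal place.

13.5 μg/mL

f = (1/2)^(τ/t½) = (1/2)^(42/42) ≈ 0.5000.
C₀ = D/Vd = 1440/80 ≈ 18.000 μg/mL.
Before the 3rd dose, 2 doses have been given. Superposition: Cmin = C₀·(f + f²).
≈ 18.000 × (0.5000 + 0.2500) ≈ 18.000 × 0.7500 ≈ 13.500 μg/mL.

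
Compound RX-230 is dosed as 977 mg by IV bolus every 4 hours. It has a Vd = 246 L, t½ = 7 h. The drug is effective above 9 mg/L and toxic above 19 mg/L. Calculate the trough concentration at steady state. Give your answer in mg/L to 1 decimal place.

τ/t½ = 4/7 ≈ 0.57143, so fraction remaining f = (1/2)^(4/7) ≈ 0.6730.
At steady state, accumulation factor R = 1/(1 − e^(−kτ)) ≈ 3.0581.
Single-dose peak C₀ = D/Vd = 977/246 ≈ 3.972 mg/L.
Steady-state peak Cmax,ss = C₀·R ≈ 3.972 × 3.0581 ≈ 12.147 mg/L.
One interval later, Cmin,ss = Cmax,ss·e^(−kτ) ≈ 12.147 × 0.6730 ≈ 8.175 mg/L.
Trough 8.2 mg/L vs MEC 9 mg/L: subtherapeutic.

8.2 mg/L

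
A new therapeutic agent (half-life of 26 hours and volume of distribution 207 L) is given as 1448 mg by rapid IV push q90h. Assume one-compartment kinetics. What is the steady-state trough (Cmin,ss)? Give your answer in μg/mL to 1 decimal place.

k = ln2/t½ = ln2/26 ≈ 0.026660 h⁻¹; fraction remaining f = e^(−kτ) = e^(−0.026660×90) ≈ 0.0908.
Accumulation ratio R = 1/(1 − f) ≈ 1/0.9092 ≈ 1.0999.
Single-dose peak C₀ = D/Vd = 1448/207 ≈ 6.995 μg/mL.
Cmax,ss = C₀/(1 − f) ≈ 6.995/0.9092 ≈ 7.694 μg/mL.
One interval later, Cmin,ss = Cmax,ss·e^(−kτ) ≈ 7.694 × 0.0908 ≈ 0.699 μg/mL.

0.7 μg/mL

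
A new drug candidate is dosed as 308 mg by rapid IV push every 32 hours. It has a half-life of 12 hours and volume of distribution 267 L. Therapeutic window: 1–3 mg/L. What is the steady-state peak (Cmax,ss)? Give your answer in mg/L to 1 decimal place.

τ/t½ = 32/12 ≈ 2.6667, so fraction remaining f = (1/2)^(32/12) ≈ 0.1575.
At steady state, accumulation factor R = 1/(1 − e^(−kτ)) ≈ 1.1869.
Single-dose peak C₀ = D/Vd = 308/267 ≈ 1.154 mg/L.
Steady-state peak Cmax,ss = C₀·R ≈ 1.154 × 1.1869 ≈ 1.370 mg/L.
Peak 1.4 mg/L vs MTC 3 mg/L: below toxic threshold.

1.4 mg/L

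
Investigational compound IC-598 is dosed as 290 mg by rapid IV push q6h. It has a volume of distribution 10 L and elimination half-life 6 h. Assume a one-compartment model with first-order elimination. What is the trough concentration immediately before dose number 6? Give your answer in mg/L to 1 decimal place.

f = (1/2)^(τ/t½) = (1/2)^(6/6) ≈ 0.5000.
C₀ = D/Vd = 290/10 ≈ 29.000 mg/L.
Before the 6th dose, 5 doses have been given. Superposition: Cmin = C₀·(f + f² + … + f^5).
≈ 29.000 × (0.5000 + 0.2500 + 0.1250 + 0.0625 + 0.0313) ≈ 29.000 × 0.9688 ≈ 28.095 mg/L.

28.1 mg/L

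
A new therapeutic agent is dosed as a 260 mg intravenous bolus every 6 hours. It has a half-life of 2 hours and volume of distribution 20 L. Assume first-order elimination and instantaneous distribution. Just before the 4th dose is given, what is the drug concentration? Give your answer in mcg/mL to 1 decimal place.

f = (1/2)^(τ/t½) = (1/2)^(6/2) ≈ 0.1250.
C₀ = D/Vd = 260/20 ≈ 13.000 mcg/mL.
Before the 4th dose, 3 doses have been given. Superposition: Cmin = C₀·(f + f² + … + f^3).
≈ 13.000 × (0.1250 + 0.0156 + 0.0020) ≈ 13.000 × 0.1426 ≈ 1.854 mcg/mL.

1.9 mcg/mL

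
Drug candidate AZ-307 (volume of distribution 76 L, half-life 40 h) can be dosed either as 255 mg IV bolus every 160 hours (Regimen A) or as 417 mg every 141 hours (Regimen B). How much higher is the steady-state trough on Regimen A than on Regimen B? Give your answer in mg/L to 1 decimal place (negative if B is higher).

-0.3 mg/L

Regimen A: f = (1/2)^(160/40) ≈ 0.0625; Cmin,ss = (255/76)·f/(1−f) ≈ 0.224 mg/L.
Regimen B: f = (1/2)^(141/40) ≈ 0.0869; Cmin,ss = (417/76)·f/(1−f) ≈ 0.522 mg/L.
Difference ≈ 0.224 − 0.522 ≈ -0.298 mg/L.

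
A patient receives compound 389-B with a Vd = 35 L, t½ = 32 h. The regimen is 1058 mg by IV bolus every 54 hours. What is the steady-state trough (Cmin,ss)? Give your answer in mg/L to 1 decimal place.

13.6 mg/L

τ/t½ = 54/32 ≈ 1.6875, so fraction remaining f = (1/2)^(54/32) ≈ 0.3105.
At steady state, accumulation factor R = 1/(1 − e^(−kτ)) ≈ 1.4503.
Each bolus raises the concentration by D/Vd = 1058/35 ≈ 30.229 mg/L.
Cmax,ss = C₀/(1 − f) ≈ 30.229/0.6895 ≈ 43.842 mg/L.
One interval later, Cmin,ss = Cmax,ss·e^(−kτ) ≈ 43.842 × 0.3105 ≈ 13.613 mg/L.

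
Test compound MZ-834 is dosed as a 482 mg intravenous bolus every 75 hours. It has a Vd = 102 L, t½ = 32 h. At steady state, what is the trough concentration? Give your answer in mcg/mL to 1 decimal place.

Over one 75-h interval, 75/32 ≈ 2.3438 half-lives elapse, leaving f ≈ 0.1970 of each dose.
Each bolus raises the concentration by D/Vd = 482/102 ≈ 4.725 mcg/mL.
Steady-state trough Cmin,ss = C₀·f/(1−f) ≈ 4.725 × 0.1970/0.8030 ≈ 1.159 mcg/mL.

1.2 mcg/mL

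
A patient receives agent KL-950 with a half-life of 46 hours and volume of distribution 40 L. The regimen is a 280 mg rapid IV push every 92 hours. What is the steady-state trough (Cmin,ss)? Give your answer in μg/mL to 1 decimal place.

τ = 92 h = 2 half-lives, so f = (1/2)^2 = 0.25.
At steady state, R = 1/(1 − 0.25) = 4/3.
Single-dose peak C₀ = D/Vd = 280/40 = 7 μg/mL.
Steady-state peak Cmax,ss = C₀·R = 7 × 4/3 ≈ 9.333 μg/mL.
Steady-state trough Cmin,ss = Cmax,ss·f ≈ 9.333 × 0.25 ≈ 2.333 μg/mL.

2.3 μg/mL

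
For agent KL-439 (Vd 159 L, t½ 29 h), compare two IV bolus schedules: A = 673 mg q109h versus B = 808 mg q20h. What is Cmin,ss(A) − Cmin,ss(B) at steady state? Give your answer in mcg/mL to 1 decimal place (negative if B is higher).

Regimen A: f = (1/2)^(109/29) ≈ 0.0739; Cmin,ss = (673/159)·f/(1−f) ≈ 0.338 mcg/mL.
Regimen B: f = (1/2)^(20/29) ≈ 0.6200; Cmin,ss = (808/159)·f/(1−f) ≈ 8.291 mcg/mL.
Difference ≈ 0.338 − 8.291 ≈ -7.953 mcg/mL.

-8.0 mcg/mL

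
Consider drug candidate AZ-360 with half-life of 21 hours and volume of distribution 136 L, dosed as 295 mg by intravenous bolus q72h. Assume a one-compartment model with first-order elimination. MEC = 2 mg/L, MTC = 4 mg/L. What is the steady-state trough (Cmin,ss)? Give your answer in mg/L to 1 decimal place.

k = ln2/t½ = ln2/21 ≈ 0.033007 h⁻¹; fraction remaining f = e^(−kτ) = e^(−0.033007×72) ≈ 0.0929.
Single-dose peak C₀ = D/Vd = 295/136 ≈ 2.169 mg/L.
Steady-state trough Cmin,ss = C₀·f/(1−f) ≈ 2.169 × 0.0929/0.9071 ≈ 0.222 mg/L.
Trough 0.2 mg/L vs MEC 2 mg/L: subtherapeutic.

0.2 mg/L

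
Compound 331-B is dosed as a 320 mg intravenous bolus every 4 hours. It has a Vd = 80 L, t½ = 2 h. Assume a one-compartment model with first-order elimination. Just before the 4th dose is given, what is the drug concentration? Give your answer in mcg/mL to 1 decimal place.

f = (1/2)^(τ/t½) = (1/2)^(4/2) ≈ 0.2500.
C₀ = D/Vd = 320/80 ≈ 4.000 mcg/mL.
Before the 4th dose, 3 doses have been given. Superposition: Cmin = C₀·(f + f² + … + f^3).
≈ 4.000 × (0.2500 + 0.0625 + 0.0156) ≈ 4.000 × 0.3281 ≈ 1.312 mcg/mL.

1.3 mcg/mL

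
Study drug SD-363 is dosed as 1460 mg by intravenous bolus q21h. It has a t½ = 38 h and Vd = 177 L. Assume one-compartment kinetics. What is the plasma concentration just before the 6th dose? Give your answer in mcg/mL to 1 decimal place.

f = (1/2)^(τ/t½) = (1/2)^(21/38) ≈ 0.6818.
C₀ = D/Vd = 1460/177 ≈ 8.249 mcg/mL.
Before the 6th dose, 5 doses have been given. Superposition: Cmin = C₀·(f + f² + … + f^5).
≈ 8.249 × (0.6818 + 0.4649 + 0.3169 + 0.2161 + 0.1473) ≈ 8.249 × 1.8270 ≈ 15.071 mcg/mL.

15.1 mcg/mL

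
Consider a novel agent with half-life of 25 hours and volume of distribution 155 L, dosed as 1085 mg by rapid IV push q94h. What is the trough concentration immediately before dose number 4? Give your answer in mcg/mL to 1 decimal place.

0.6 mcg/mL

f = (1/2)^(τ/t½) = (1/2)^(94/25) ≈ 0.0738.
C₀ = D/Vd = 1085/155 ≈ 7.000 mcg/mL.
Before the 4th dose, 3 doses have been given. Superposition: Cmin = C₀·(f + f² + … + f^3).
≈ 7.000 × (0.0738 + 0.0054 + 0.0004) ≈ 7.000 × 0.0796 ≈ 0.557 mcg/mL.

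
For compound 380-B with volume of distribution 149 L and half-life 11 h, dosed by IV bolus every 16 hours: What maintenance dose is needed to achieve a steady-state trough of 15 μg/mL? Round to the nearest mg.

τ/t½ = 16/11 ≈ 1.4545, so f = (1/2)^(16/11) ≈ 0.364870.
Cmin,ss = (D/Vd)·f/(1−f), so D = Cmin,ss·Vd·(1−f)/f.
D = 15 × 149 × (1−f)/f ≈ 15 × 149 × 1.74070 ≈ 3890.46 mg.

3890 mg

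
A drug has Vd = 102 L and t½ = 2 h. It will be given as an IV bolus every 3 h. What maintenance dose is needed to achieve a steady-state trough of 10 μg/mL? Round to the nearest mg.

τ/t½ = 3/2 ≈ 1.5, so f = (1/2)^(3/2) ≈ 0.353553.
Cmin,ss = (D/Vd)·f/(1−f), so D = Cmin,ss·Vd·(1−f)/f.
D = 10 × 102 × (1−f)/f ≈ 10 × 102 × 1.82843 ≈ 1865.00 mg.

1865 mg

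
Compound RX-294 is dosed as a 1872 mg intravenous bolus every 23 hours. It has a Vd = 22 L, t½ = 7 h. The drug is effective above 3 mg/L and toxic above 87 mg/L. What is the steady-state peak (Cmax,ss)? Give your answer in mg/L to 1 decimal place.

94.8 mg/L

τ/t½ = 23/7 ≈ 3.2857, so fraction remaining f = (1/2)^(23/7) ≈ 0.1025.
At steady state, accumulation factor R = 1/(1 − e^(−kτ)) ≈ 1.1142.
Single-dose peak C₀ = D/Vd = 1872/22 ≈ 85.091 mg/L.
Steady-state peak Cmax,ss = C₀·R ≈ 85.091 × 1.1142 ≈ 94.808 mg/L.
Peak 94.8 mg/L vs MTC 87 mg/L: exceeds toxic threshold.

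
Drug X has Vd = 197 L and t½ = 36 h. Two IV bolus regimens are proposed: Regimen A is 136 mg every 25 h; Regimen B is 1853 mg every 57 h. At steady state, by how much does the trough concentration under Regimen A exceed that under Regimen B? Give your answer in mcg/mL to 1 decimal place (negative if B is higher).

Regimen A: f = (1/2)^(25/36) ≈ 0.6179; Cmin,ss = (136/197)·f/(1−f) ≈ 1.116 mcg/mL.
Regimen B: f = (1/2)^(57/36) ≈ 0.3337; Cmin,ss = (1853/197)·f/(1−f) ≈ 4.711 mcg/mL.
Difference ≈ 1.116 − 4.711 ≈ -3.595 mcg/mL.

-3.6 mcg/mL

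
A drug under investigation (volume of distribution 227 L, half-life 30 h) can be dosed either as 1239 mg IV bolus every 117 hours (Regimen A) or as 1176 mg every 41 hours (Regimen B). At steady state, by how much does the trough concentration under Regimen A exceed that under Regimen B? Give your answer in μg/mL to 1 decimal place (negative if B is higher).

-2.9 μg/mL

Regimen A: f = (1/2)^(117/30) ≈ 0.0670; Cmin,ss = (1239/227)·f/(1−f) ≈ 0.392 μg/mL.
Regimen B: f = (1/2)^(41/30) ≈ 0.3878; Cmin,ss = (1176/227)·f/(1−f) ≈ 3.282 μg/mL.
Difference ≈ 0.392 − 3.282 ≈ -2.890 μg/mL.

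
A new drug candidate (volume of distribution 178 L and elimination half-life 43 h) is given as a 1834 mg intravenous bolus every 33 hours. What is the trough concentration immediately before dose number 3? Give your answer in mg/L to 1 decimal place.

f = (1/2)^(τ/t½) = (1/2)^(33/43) ≈ 0.5875.
C₀ = D/Vd = 1834/178 ≈ 10.303 mg/L.
Before the 3rd dose, 2 doses have been given. Superposition: Cmin = C₀·(f + f²).
≈ 10.303 × (0.5875 + 0.3452) ≈ 10.303 × 0.9327 ≈ 9.610 mg/L.

9.6 mg/L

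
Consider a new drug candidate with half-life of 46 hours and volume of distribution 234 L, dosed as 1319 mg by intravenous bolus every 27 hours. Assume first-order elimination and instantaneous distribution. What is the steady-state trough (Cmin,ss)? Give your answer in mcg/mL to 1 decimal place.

11.2 mcg/mL

Over one 27-h interval, 27/46 ≈ 0.58696 half-lives elapse, leaving f ≈ 0.6657 of each dose.
Accumulation ratio R = 1/(1 − f) ≈ 1/0.3343 ≈ 2.9913.
Each bolus raises the concentration by D/Vd = 1319/234 ≈ 5.637 mcg/mL.
Cmax,ss = C₀/(1 − f) ≈ 5.637/0.3343 ≈ 16.862 mcg/mL.
Steady-state trough Cmin,ss = Cmax,ss·f ≈ 16.862 × 0.6657 ≈ 11.225 mcg/mL.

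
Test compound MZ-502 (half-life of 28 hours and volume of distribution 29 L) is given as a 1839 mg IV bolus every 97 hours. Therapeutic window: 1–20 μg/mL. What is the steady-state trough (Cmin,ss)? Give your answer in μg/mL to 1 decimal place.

k = ln2/t½ = ln2/28 ≈ 0.024755 h⁻¹; fraction remaining f = e^(−kτ) = e^(−0.024755×97) ≈ 0.0906.
Single-dose peak C₀ = D/Vd = 1839/29 ≈ 63.414 μg/mL.
Steady-state trough Cmin,ss = C₀·f/(1−f) ≈ 63.414 × 0.0906/0.9094 ≈ 6.318 μg/mL.
Trough 6.3 μg/mL vs MEC 1 μg/mL: adequate.

6.3 μg/mL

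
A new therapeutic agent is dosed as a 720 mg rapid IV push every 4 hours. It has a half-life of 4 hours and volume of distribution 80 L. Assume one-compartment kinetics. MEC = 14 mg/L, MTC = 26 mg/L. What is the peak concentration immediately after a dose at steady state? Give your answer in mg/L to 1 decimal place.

18.0 mg/L

The dosing interval is 1 half-life, so f = 2^(−1) = 0.5.
At steady state, R = 1/(1 − 0.5) = 2/1.
Single-dose peak C₀ = D/Vd = 720/80 = 9 mg/L.
Steady-state peak Cmax,ss = C₀·R = 9 × 2/1 ≈ 18.000 mg/L.
Peak 18.0 mg/L vs MTC 26 mg/L: below toxic threshold.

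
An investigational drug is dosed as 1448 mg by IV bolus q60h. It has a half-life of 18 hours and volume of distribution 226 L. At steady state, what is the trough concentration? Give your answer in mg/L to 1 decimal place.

τ/t½ = 60/18 ≈ 3.3333, so fraction remaining f = (1/2)^(60/18) ≈ 0.0992.
Each bolus raises the concentration by D/Vd = 1448/226 ≈ 6.407 mg/L.
Steady-state trough Cmin,ss = C₀·f/(1−f) ≈ 6.407 × 0.0992/0.9008 ≈ 0.706 mg/L.

0.7 mg/L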